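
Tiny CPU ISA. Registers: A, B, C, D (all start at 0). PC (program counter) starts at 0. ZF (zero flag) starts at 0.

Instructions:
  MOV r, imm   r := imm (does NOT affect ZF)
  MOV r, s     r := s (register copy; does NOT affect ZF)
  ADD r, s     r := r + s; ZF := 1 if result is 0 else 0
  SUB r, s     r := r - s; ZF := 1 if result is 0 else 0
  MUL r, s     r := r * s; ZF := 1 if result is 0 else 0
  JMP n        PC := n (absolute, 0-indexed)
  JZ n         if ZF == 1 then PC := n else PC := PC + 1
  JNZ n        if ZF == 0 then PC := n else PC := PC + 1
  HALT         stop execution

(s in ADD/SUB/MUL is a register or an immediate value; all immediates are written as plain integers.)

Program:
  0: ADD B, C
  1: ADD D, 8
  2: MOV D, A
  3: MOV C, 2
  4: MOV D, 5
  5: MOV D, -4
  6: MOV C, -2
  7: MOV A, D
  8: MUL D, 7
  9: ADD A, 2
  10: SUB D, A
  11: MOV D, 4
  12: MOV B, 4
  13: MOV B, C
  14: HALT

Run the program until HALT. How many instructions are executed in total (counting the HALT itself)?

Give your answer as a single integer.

Step 1: PC=0 exec 'ADD B, C'. After: A=0 B=0 C=0 D=0 ZF=1 PC=1
Step 2: PC=1 exec 'ADD D, 8'. After: A=0 B=0 C=0 D=8 ZF=0 PC=2
Step 3: PC=2 exec 'MOV D, A'. After: A=0 B=0 C=0 D=0 ZF=0 PC=3
Step 4: PC=3 exec 'MOV C, 2'. After: A=0 B=0 C=2 D=0 ZF=0 PC=4
Step 5: PC=4 exec 'MOV D, 5'. After: A=0 B=0 C=2 D=5 ZF=0 PC=5
Step 6: PC=5 exec 'MOV D, -4'. After: A=0 B=0 C=2 D=-4 ZF=0 PC=6
Step 7: PC=6 exec 'MOV C, -2'. After: A=0 B=0 C=-2 D=-4 ZF=0 PC=7
Step 8: PC=7 exec 'MOV A, D'. After: A=-4 B=0 C=-2 D=-4 ZF=0 PC=8
Step 9: PC=8 exec 'MUL D, 7'. After: A=-4 B=0 C=-2 D=-28 ZF=0 PC=9
Step 10: PC=9 exec 'ADD A, 2'. After: A=-2 B=0 C=-2 D=-28 ZF=0 PC=10
Step 11: PC=10 exec 'SUB D, A'. After: A=-2 B=0 C=-2 D=-26 ZF=0 PC=11
Step 12: PC=11 exec 'MOV D, 4'. After: A=-2 B=0 C=-2 D=4 ZF=0 PC=12
Step 13: PC=12 exec 'MOV B, 4'. After: A=-2 B=4 C=-2 D=4 ZF=0 PC=13
Step 14: PC=13 exec 'MOV B, C'. After: A=-2 B=-2 C=-2 D=4 ZF=0 PC=14
Step 15: PC=14 exec 'HALT'. After: A=-2 B=-2 C=-2 D=4 ZF=0 PC=14 HALTED
Total instructions executed: 15

Answer: 15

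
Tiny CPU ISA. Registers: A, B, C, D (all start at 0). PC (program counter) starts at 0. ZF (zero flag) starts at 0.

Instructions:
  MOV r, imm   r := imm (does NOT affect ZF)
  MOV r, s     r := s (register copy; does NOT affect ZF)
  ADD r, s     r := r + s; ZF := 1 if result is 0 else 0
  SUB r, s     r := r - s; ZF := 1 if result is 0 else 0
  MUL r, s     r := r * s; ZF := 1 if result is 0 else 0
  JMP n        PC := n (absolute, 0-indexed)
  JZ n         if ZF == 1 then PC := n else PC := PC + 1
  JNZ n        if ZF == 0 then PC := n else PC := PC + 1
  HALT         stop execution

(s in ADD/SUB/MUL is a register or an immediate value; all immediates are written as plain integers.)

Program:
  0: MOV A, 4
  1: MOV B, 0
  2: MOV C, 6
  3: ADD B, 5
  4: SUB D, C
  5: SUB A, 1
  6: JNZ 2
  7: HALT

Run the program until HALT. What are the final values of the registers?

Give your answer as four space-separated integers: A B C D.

Answer: 0 20 6 -24

Derivation:
Step 1: PC=0 exec 'MOV A, 4'. After: A=4 B=0 C=0 D=0 ZF=0 PC=1
Step 2: PC=1 exec 'MOV B, 0'. After: A=4 B=0 C=0 D=0 ZF=0 PC=2
Step 3: PC=2 exec 'MOV C, 6'. After: A=4 B=0 C=6 D=0 ZF=0 PC=3
Step 4: PC=3 exec 'ADD B, 5'. After: A=4 B=5 C=6 D=0 ZF=0 PC=4
Step 5: PC=4 exec 'SUB D, C'. After: A=4 B=5 C=6 D=-6 ZF=0 PC=5
Step 6: PC=5 exec 'SUB A, 1'. After: A=3 B=5 C=6 D=-6 ZF=0 PC=6
Step 7: PC=6 exec 'JNZ 2'. After: A=3 B=5 C=6 D=-6 ZF=0 PC=2
Step 8: PC=2 exec 'MOV C, 6'. After: A=3 B=5 C=6 D=-6 ZF=0 PC=3
Step 9: PC=3 exec 'ADD B, 5'. After: A=3 B=10 C=6 D=-6 ZF=0 PC=4
Step 10: PC=4 exec 'SUB D, C'. After: A=3 B=10 C=6 D=-12 ZF=0 PC=5
Step 11: PC=5 exec 'SUB A, 1'. After: A=2 B=10 C=6 D=-12 ZF=0 PC=6
Step 12: PC=6 exec 'JNZ 2'. After: A=2 B=10 C=6 D=-12 ZF=0 PC=2
Step 13: PC=2 exec 'MOV C, 6'. After: A=2 B=10 C=6 D=-12 ZF=0 PC=3
Step 14: PC=3 exec 'ADD B, 5'. After: A=2 B=15 C=6 D=-12 ZF=0 PC=4
Step 15: PC=4 exec 'SUB D, C'. After: A=2 B=15 C=6 D=-18 ZF=0 PC=5
Step 16: PC=5 exec 'SUB A, 1'. After: A=1 B=15 C=6 D=-18 ZF=0 PC=6
Step 17: PC=6 exec 'JNZ 2'. After: A=1 B=15 C=6 D=-18 ZF=0 PC=2
Step 18: PC=2 exec 'MOV C, 6'. After: A=1 B=15 C=6 D=-18 ZF=0 PC=3
Step 19: PC=3 exec 'ADD B, 5'. After: A=1 B=20 C=6 D=-18 ZF=0 PC=4
Step 20: PC=4 exec 'SUB D, C'. After: A=1 B=20 C=6 D=-24 ZF=0 PC=5
Step 21: PC=5 exec 'SUB A, 1'. After: A=0 B=20 C=6 D=-24 ZF=1 PC=6
Step 22: PC=6 exec 'JNZ 2'. After: A=0 B=20 C=6 D=-24 ZF=1 PC=7
Step 23: PC=7 exec 'HALT'. After: A=0 B=20 C=6 D=-24 ZF=1 PC=7 HALTED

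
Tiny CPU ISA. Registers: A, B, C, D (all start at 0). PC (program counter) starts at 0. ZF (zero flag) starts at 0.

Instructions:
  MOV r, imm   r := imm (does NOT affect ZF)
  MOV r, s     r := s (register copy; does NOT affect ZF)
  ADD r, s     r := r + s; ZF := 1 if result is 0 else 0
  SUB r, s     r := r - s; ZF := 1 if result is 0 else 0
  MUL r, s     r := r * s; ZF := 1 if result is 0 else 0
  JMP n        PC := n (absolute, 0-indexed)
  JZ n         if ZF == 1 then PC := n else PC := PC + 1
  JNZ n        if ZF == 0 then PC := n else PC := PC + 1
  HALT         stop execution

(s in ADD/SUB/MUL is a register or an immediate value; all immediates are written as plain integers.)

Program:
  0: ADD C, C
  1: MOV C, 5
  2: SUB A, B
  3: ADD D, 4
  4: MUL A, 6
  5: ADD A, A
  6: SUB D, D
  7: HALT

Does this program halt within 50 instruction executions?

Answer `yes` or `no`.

Answer: yes

Derivation:
Step 1: PC=0 exec 'ADD C, C'. After: A=0 B=0 C=0 D=0 ZF=1 PC=1
Step 2: PC=1 exec 'MOV C, 5'. After: A=0 B=0 C=5 D=0 ZF=1 PC=2
Step 3: PC=2 exec 'SUB A, B'. After: A=0 B=0 C=5 D=0 ZF=1 PC=3
Step 4: PC=3 exec 'ADD D, 4'. After: A=0 B=0 C=5 D=4 ZF=0 PC=4
Step 5: PC=4 exec 'MUL A, 6'. After: A=0 B=0 C=5 D=4 ZF=1 PC=5
Step 6: PC=5 exec 'ADD A, A'. After: A=0 B=0 C=5 D=4 ZF=1 PC=6
Step 7: PC=6 exec 'SUB D, D'. After: A=0 B=0 C=5 D=0 ZF=1 PC=7
Step 8: PC=7 exec 'HALT'. After: A=0 B=0 C=5 D=0 ZF=1 PC=7 HALTED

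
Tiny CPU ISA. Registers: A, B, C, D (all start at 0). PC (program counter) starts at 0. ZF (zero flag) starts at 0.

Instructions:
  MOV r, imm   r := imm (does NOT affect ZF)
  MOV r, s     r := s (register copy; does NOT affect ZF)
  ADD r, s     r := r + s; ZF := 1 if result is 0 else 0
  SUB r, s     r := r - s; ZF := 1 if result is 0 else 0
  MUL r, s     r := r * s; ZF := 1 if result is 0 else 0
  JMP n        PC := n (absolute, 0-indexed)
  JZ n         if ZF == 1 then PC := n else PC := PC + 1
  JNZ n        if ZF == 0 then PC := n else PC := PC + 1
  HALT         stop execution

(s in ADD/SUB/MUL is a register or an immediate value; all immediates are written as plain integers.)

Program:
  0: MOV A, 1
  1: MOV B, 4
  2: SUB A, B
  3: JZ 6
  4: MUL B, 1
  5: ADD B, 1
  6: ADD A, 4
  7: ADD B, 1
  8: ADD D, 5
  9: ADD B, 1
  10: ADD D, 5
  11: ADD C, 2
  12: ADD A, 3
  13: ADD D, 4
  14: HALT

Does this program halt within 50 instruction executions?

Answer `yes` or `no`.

Answer: yes

Derivation:
Step 1: PC=0 exec 'MOV A, 1'. After: A=1 B=0 C=0 D=0 ZF=0 PC=1
Step 2: PC=1 exec 'MOV B, 4'. After: A=1 B=4 C=0 D=0 ZF=0 PC=2
Step 3: PC=2 exec 'SUB A, B'. After: A=-3 B=4 C=0 D=0 ZF=0 PC=3
Step 4: PC=3 exec 'JZ 6'. After: A=-3 B=4 C=0 D=0 ZF=0 PC=4
Step 5: PC=4 exec 'MUL B, 1'. After: A=-3 B=4 C=0 D=0 ZF=0 PC=5
Step 6: PC=5 exec 'ADD B, 1'. After: A=-3 B=5 C=0 D=0 ZF=0 PC=6
Step 7: PC=6 exec 'ADD A, 4'. After: A=1 B=5 C=0 D=0 ZF=0 PC=7
Step 8: PC=7 exec 'ADD B, 1'. After: A=1 B=6 C=0 D=0 ZF=0 PC=8
Step 9: PC=8 exec 'ADD D, 5'. After: A=1 B=6 C=0 D=5 ZF=0 PC=9
Step 10: PC=9 exec 'ADD B, 1'. After: A=1 B=7 C=0 D=5 ZF=0 PC=10
Step 11: PC=10 exec 'ADD D, 5'. After: A=1 B=7 C=0 D=10 ZF=0 PC=11
Step 12: PC=11 exec 'ADD C, 2'. After: A=1 B=7 C=2 D=10 ZF=0 PC=12
Step 13: PC=12 exec 'ADD A, 3'. After: A=4 B=7 C=2 D=10 ZF=0 PC=13
Step 14: PC=13 exec 'ADD D, 4'. After: A=4 B=7 C=2 D=14 ZF=0 PC=14
Step 15: PC=14 exec 'HALT'. After: A=4 B=7 C=2 D=14 ZF=0 PC=14 HALTED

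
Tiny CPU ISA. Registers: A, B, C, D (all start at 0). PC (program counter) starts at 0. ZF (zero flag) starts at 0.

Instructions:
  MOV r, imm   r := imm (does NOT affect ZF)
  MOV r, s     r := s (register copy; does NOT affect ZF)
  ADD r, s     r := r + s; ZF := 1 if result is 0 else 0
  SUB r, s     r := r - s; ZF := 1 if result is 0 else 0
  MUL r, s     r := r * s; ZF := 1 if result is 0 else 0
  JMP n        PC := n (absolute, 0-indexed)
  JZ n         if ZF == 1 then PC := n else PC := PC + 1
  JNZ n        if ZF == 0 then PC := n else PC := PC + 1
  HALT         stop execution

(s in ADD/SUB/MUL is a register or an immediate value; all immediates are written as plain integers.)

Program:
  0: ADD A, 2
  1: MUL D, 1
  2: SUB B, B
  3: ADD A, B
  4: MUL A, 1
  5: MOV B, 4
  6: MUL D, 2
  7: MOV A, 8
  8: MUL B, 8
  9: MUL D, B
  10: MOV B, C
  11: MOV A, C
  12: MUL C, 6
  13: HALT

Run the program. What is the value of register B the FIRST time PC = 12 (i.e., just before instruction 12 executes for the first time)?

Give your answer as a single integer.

Step 1: PC=0 exec 'ADD A, 2'. After: A=2 B=0 C=0 D=0 ZF=0 PC=1
Step 2: PC=1 exec 'MUL D, 1'. After: A=2 B=0 C=0 D=0 ZF=1 PC=2
Step 3: PC=2 exec 'SUB B, B'. After: A=2 B=0 C=0 D=0 ZF=1 PC=3
Step 4: PC=3 exec 'ADD A, B'. After: A=2 B=0 C=0 D=0 ZF=0 PC=4
Step 5: PC=4 exec 'MUL A, 1'. After: A=2 B=0 C=0 D=0 ZF=0 PC=5
Step 6: PC=5 exec 'MOV B, 4'. After: A=2 B=4 C=0 D=0 ZF=0 PC=6
Step 7: PC=6 exec 'MUL D, 2'. After: A=2 B=4 C=0 D=0 ZF=1 PC=7
Step 8: PC=7 exec 'MOV A, 8'. After: A=8 B=4 C=0 D=0 ZF=1 PC=8
Step 9: PC=8 exec 'MUL B, 8'. After: A=8 B=32 C=0 D=0 ZF=0 PC=9
Step 10: PC=9 exec 'MUL D, B'. After: A=8 B=32 C=0 D=0 ZF=1 PC=10
Step 11: PC=10 exec 'MOV B, C'. After: A=8 B=0 C=0 D=0 ZF=1 PC=11
Step 12: PC=11 exec 'MOV A, C'. After: A=0 B=0 C=0 D=0 ZF=1 PC=12
First time PC=12: B=0

0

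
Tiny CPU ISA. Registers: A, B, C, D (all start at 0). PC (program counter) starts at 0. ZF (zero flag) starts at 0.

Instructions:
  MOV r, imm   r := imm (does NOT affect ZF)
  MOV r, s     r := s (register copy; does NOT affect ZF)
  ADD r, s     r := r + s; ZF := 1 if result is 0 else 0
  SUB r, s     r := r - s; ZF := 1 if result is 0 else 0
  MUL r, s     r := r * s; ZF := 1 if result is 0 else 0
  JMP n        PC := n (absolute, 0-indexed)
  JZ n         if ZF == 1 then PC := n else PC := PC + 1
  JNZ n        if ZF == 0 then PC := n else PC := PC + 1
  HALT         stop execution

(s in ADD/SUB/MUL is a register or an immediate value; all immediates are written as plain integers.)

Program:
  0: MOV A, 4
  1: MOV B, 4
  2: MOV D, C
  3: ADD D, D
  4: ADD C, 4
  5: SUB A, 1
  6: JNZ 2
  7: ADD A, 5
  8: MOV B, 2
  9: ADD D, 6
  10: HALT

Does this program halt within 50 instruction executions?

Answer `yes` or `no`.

Step 1: PC=0 exec 'MOV A, 4'. After: A=4 B=0 C=0 D=0 ZF=0 PC=1
Step 2: PC=1 exec 'MOV B, 4'. After: A=4 B=4 C=0 D=0 ZF=0 PC=2
Step 3: PC=2 exec 'MOV D, C'. After: A=4 B=4 C=0 D=0 ZF=0 PC=3
Step 4: PC=3 exec 'ADD D, D'. After: A=4 B=4 C=0 D=0 ZF=1 PC=4
Step 5: PC=4 exec 'ADD C, 4'. After: A=4 B=4 C=4 D=0 ZF=0 PC=5
Step 6: PC=5 exec 'SUB A, 1'. After: A=3 B=4 C=4 D=0 ZF=0 PC=6
Step 7: PC=6 exec 'JNZ 2'. After: A=3 B=4 C=4 D=0 ZF=0 PC=2
Step 8: PC=2 exec 'MOV D, C'. After: A=3 B=4 C=4 D=4 ZF=0 PC=3
Step 9: PC=3 exec 'ADD D, D'. After: A=3 B=4 C=4 D=8 ZF=0 PC=4
Step 10: PC=4 exec 'ADD C, 4'. After: A=3 B=4 C=8 D=8 ZF=0 PC=5
Step 11: PC=5 exec 'SUB A, 1'. After: A=2 B=4 C=8 D=8 ZF=0 PC=6
Step 12: PC=6 exec 'JNZ 2'. After: A=2 B=4 C=8 D=8 ZF=0 PC=2
Step 13: PC=2 exec 'MOV D, C'. After: A=2 B=4 C=8 D=8 ZF=0 PC=3
Step 14: PC=3 exec 'ADD D, D'. After: A=2 B=4 C=8 D=16 ZF=0 PC=4
Step 15: PC=4 exec 'ADD C, 4'. After: A=2 B=4 C=12 D=16 ZF=0 PC=5
Step 16: PC=5 exec 'SUB A, 1'. After: A=1 B=4 C=12 D=16 ZF=0 PC=6
Step 17: PC=6 exec 'JNZ 2'. After: A=1 B=4 C=12 D=16 ZF=0 PC=2
Step 18: PC=2 exec 'MOV D, C'. After: A=1 B=4 C=12 D=12 ZF=0 PC=3
Step 19: PC=3 exec 'ADD D, D'. After: A=1 B=4 C=12 D=24 ZF=0 PC=4
Step 20: PC=4 exec 'ADD C, 4'. After: A=1 B=4 C=16 D=24 ZF=0 PC=5
Step 21: PC=5 exec 'SUB A, 1'. After: A=0 B=4 C=16 D=24 ZF=1 PC=6
Step 22: PC=6 exec 'JNZ 2'. After: A=0 B=4 C=16 D=24 ZF=1 PC=7
Step 23: PC=7 exec 'ADD A, 5'. After: A=5 B=4 C=16 D=24 ZF=0 PC=8
Step 24: PC=8 exec 'MOV B, 2'. After: A=5 B=2 C=16 D=24 ZF=0 PC=9
Step 25: PC=9 exec 'ADD D, 6'. After: A=5 B=2 C=16 D=30 ZF=0 PC=10
Step 26: PC=10 exec 'HALT'. After: A=5 B=2 C=16 D=30 ZF=0 PC=10 HALTED

Answer: yes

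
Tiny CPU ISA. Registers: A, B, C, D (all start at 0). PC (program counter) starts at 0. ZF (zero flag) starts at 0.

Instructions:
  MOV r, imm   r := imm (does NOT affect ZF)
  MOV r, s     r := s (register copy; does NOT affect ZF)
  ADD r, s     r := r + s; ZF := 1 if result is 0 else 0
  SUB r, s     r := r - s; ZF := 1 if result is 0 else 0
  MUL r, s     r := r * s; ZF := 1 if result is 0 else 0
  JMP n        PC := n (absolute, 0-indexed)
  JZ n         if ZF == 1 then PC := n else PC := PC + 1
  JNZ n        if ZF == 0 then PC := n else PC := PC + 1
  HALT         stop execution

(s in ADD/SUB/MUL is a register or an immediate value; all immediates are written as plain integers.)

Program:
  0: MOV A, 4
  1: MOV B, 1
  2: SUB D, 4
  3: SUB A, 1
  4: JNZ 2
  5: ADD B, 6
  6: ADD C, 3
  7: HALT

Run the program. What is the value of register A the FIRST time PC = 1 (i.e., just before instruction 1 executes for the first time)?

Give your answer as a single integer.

Step 1: PC=0 exec 'MOV A, 4'. After: A=4 B=0 C=0 D=0 ZF=0 PC=1
First time PC=1: A=4

4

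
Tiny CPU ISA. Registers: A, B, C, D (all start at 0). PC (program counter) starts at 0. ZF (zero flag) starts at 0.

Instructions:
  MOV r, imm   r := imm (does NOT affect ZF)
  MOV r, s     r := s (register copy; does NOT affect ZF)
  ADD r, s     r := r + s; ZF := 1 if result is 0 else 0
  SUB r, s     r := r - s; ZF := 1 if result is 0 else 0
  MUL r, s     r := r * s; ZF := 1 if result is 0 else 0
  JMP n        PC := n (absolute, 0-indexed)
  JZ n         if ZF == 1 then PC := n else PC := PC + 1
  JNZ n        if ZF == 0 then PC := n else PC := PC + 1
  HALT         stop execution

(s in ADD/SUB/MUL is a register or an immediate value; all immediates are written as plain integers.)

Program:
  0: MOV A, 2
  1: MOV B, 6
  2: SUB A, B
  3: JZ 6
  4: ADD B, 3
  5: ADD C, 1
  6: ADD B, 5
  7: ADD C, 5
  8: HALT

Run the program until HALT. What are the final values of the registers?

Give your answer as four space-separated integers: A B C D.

Step 1: PC=0 exec 'MOV A, 2'. After: A=2 B=0 C=0 D=0 ZF=0 PC=1
Step 2: PC=1 exec 'MOV B, 6'. After: A=2 B=6 C=0 D=0 ZF=0 PC=2
Step 3: PC=2 exec 'SUB A, B'. After: A=-4 B=6 C=0 D=0 ZF=0 PC=3
Step 4: PC=3 exec 'JZ 6'. After: A=-4 B=6 C=0 D=0 ZF=0 PC=4
Step 5: PC=4 exec 'ADD B, 3'. After: A=-4 B=9 C=0 D=0 ZF=0 PC=5
Step 6: PC=5 exec 'ADD C, 1'. After: A=-4 B=9 C=1 D=0 ZF=0 PC=6
Step 7: PC=6 exec 'ADD B, 5'. After: A=-4 B=14 C=1 D=0 ZF=0 PC=7
Step 8: PC=7 exec 'ADD C, 5'. After: A=-4 B=14 C=6 D=0 ZF=0 PC=8
Step 9: PC=8 exec 'HALT'. After: A=-4 B=14 C=6 D=0 ZF=0 PC=8 HALTED

Answer: -4 14 6 0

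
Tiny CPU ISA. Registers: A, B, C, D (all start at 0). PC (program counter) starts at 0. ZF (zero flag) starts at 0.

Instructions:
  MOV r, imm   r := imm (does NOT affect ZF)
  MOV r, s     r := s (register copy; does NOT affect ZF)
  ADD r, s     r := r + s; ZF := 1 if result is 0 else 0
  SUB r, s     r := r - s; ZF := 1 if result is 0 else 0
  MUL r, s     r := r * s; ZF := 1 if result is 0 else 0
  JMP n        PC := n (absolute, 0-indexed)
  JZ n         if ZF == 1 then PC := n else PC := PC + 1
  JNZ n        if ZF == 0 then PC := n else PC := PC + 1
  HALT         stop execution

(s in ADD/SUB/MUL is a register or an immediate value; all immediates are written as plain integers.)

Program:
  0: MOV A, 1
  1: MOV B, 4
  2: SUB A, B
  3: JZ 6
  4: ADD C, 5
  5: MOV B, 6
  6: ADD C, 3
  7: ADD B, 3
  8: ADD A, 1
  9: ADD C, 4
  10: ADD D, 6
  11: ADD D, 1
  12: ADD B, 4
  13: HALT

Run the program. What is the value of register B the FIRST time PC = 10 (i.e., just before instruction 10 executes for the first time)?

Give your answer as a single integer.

Step 1: PC=0 exec 'MOV A, 1'. After: A=1 B=0 C=0 D=0 ZF=0 PC=1
Step 2: PC=1 exec 'MOV B, 4'. After: A=1 B=4 C=0 D=0 ZF=0 PC=2
Step 3: PC=2 exec 'SUB A, B'. After: A=-3 B=4 C=0 D=0 ZF=0 PC=3
Step 4: PC=3 exec 'JZ 6'. After: A=-3 B=4 C=0 D=0 ZF=0 PC=4
Step 5: PC=4 exec 'ADD C, 5'. After: A=-3 B=4 C=5 D=0 ZF=0 PC=5
Step 6: PC=5 exec 'MOV B, 6'. After: A=-3 B=6 C=5 D=0 ZF=0 PC=6
Step 7: PC=6 exec 'ADD C, 3'. After: A=-3 B=6 C=8 D=0 ZF=0 PC=7
Step 8: PC=7 exec 'ADD B, 3'. After: A=-3 B=9 C=8 D=0 ZF=0 PC=8
Step 9: PC=8 exec 'ADD A, 1'. After: A=-2 B=9 C=8 D=0 ZF=0 PC=9
Step 10: PC=9 exec 'ADD C, 4'. After: A=-2 B=9 C=12 D=0 ZF=0 PC=10
First time PC=10: B=9

9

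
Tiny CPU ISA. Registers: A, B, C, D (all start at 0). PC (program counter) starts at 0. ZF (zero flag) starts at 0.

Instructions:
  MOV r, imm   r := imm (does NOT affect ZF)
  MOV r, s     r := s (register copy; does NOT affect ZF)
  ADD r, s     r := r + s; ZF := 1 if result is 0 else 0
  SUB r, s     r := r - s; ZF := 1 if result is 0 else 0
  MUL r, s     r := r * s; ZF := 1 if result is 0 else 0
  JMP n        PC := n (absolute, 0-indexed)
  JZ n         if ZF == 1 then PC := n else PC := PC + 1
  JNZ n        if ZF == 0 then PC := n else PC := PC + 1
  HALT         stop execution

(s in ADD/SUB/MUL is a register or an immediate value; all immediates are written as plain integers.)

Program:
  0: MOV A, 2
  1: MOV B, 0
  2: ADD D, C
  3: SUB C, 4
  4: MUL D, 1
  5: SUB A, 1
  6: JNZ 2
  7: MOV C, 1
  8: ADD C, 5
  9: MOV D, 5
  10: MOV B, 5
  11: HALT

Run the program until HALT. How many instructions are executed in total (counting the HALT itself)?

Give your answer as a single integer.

Step 1: PC=0 exec 'MOV A, 2'. After: A=2 B=0 C=0 D=0 ZF=0 PC=1
Step 2: PC=1 exec 'MOV B, 0'. After: A=2 B=0 C=0 D=0 ZF=0 PC=2
Step 3: PC=2 exec 'ADD D, C'. After: A=2 B=0 C=0 D=0 ZF=1 PC=3
Step 4: PC=3 exec 'SUB C, 4'. After: A=2 B=0 C=-4 D=0 ZF=0 PC=4
Step 5: PC=4 exec 'MUL D, 1'. After: A=2 B=0 C=-4 D=0 ZF=1 PC=5
Step 6: PC=5 exec 'SUB A, 1'. After: A=1 B=0 C=-4 D=0 ZF=0 PC=6
Step 7: PC=6 exec 'JNZ 2'. After: A=1 B=0 C=-4 D=0 ZF=0 PC=2
Step 8: PC=2 exec 'ADD D, C'. After: A=1 B=0 C=-4 D=-4 ZF=0 PC=3
Step 9: PC=3 exec 'SUB C, 4'. After: A=1 B=0 C=-8 D=-4 ZF=0 PC=4
Step 10: PC=4 exec 'MUL D, 1'. After: A=1 B=0 C=-8 D=-4 ZF=0 PC=5
Step 11: PC=5 exec 'SUB A, 1'. After: A=0 B=0 C=-8 D=-4 ZF=1 PC=6
Step 12: PC=6 exec 'JNZ 2'. After: A=0 B=0 C=-8 D=-4 ZF=1 PC=7
Step 13: PC=7 exec 'MOV C, 1'. After: A=0 B=0 C=1 D=-4 ZF=1 PC=8
Step 14: PC=8 exec 'ADD C, 5'. After: A=0 B=0 C=6 D=-4 ZF=0 PC=9
Step 15: PC=9 exec 'MOV D, 5'. After: A=0 B=0 C=6 D=5 ZF=0 PC=10
Step 16: PC=10 exec 'MOV B, 5'. After: A=0 B=5 C=6 D=5 ZF=0 PC=11
Step 17: PC=11 exec 'HALT'. After: A=0 B=5 C=6 D=5 ZF=0 PC=11 HALTED
Total instructions executed: 17

Answer: 17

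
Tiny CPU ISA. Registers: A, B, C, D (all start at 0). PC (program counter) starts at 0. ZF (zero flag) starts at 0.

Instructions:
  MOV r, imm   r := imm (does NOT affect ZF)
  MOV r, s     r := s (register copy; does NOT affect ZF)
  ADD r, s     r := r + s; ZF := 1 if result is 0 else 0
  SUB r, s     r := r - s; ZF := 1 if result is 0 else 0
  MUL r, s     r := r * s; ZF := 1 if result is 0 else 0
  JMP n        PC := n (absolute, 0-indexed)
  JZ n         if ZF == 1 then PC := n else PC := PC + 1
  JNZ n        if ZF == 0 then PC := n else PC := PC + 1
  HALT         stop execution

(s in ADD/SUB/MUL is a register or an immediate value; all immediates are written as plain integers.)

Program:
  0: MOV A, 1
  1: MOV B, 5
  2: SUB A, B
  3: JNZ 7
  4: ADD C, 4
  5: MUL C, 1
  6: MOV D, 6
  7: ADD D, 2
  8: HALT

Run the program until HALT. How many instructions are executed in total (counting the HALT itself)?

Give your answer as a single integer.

Step 1: PC=0 exec 'MOV A, 1'. After: A=1 B=0 C=0 D=0 ZF=0 PC=1
Step 2: PC=1 exec 'MOV B, 5'. After: A=1 B=5 C=0 D=0 ZF=0 PC=2
Step 3: PC=2 exec 'SUB A, B'. After: A=-4 B=5 C=0 D=0 ZF=0 PC=3
Step 4: PC=3 exec 'JNZ 7'. After: A=-4 B=5 C=0 D=0 ZF=0 PC=7
Step 5: PC=7 exec 'ADD D, 2'. After: A=-4 B=5 C=0 D=2 ZF=0 PC=8
Step 6: PC=8 exec 'HALT'. After: A=-4 B=5 C=0 D=2 ZF=0 PC=8 HALTED
Total instructions executed: 6

Answer: 6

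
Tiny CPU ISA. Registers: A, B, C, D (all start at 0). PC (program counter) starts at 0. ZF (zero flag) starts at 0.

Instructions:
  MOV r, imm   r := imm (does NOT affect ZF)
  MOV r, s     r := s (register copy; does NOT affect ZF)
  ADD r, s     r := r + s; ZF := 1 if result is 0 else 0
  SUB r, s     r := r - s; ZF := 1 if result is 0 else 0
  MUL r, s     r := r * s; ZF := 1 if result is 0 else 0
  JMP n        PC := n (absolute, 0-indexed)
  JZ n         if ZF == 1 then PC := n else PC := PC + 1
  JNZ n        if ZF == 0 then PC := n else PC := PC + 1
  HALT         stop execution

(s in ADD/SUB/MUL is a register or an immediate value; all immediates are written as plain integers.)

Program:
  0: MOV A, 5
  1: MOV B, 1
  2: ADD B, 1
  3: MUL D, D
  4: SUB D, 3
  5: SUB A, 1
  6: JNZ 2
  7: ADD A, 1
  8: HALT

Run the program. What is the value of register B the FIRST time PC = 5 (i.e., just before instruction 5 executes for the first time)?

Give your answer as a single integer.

Step 1: PC=0 exec 'MOV A, 5'. After: A=5 B=0 C=0 D=0 ZF=0 PC=1
Step 2: PC=1 exec 'MOV B, 1'. After: A=5 B=1 C=0 D=0 ZF=0 PC=2
Step 3: PC=2 exec 'ADD B, 1'. After: A=5 B=2 C=0 D=0 ZF=0 PC=3
Step 4: PC=3 exec 'MUL D, D'. After: A=5 B=2 C=0 D=0 ZF=1 PC=4
Step 5: PC=4 exec 'SUB D, 3'. After: A=5 B=2 C=0 D=-3 ZF=0 PC=5
First time PC=5: B=2

2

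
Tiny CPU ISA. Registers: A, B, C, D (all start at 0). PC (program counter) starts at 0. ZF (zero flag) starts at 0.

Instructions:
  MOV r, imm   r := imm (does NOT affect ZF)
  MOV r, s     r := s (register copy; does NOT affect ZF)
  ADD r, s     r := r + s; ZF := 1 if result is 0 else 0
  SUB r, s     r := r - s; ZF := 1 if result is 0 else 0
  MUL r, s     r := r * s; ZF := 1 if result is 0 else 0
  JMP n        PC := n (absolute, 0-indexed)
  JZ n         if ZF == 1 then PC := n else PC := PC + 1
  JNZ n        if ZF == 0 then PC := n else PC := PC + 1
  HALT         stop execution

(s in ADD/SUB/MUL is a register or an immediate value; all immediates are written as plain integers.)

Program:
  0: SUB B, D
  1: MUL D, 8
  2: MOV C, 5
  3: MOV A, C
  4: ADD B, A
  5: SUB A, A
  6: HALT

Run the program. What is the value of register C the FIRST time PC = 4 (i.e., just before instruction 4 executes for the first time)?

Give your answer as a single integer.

Step 1: PC=0 exec 'SUB B, D'. After: A=0 B=0 C=0 D=0 ZF=1 PC=1
Step 2: PC=1 exec 'MUL D, 8'. After: A=0 B=0 C=0 D=0 ZF=1 PC=2
Step 3: PC=2 exec 'MOV C, 5'. After: A=0 B=0 C=5 D=0 ZF=1 PC=3
Step 4: PC=3 exec 'MOV A, C'. After: A=5 B=0 C=5 D=0 ZF=1 PC=4
First time PC=4: C=5

5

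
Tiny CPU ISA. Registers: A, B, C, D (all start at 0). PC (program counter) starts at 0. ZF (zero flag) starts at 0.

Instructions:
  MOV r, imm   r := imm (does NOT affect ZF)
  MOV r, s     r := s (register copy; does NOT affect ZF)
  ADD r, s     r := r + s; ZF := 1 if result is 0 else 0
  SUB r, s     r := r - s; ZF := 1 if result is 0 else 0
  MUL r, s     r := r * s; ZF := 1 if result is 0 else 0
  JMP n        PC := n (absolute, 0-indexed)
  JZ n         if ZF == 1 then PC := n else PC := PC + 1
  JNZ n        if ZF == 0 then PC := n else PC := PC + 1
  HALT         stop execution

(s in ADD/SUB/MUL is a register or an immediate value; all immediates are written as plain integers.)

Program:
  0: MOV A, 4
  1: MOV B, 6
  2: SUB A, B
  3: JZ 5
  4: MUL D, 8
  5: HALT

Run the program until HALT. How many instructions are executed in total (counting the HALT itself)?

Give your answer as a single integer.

Step 1: PC=0 exec 'MOV A, 4'. After: A=4 B=0 C=0 D=0 ZF=0 PC=1
Step 2: PC=1 exec 'MOV B, 6'. After: A=4 B=6 C=0 D=0 ZF=0 PC=2
Step 3: PC=2 exec 'SUB A, B'. After: A=-2 B=6 C=0 D=0 ZF=0 PC=3
Step 4: PC=3 exec 'JZ 5'. After: A=-2 B=6 C=0 D=0 ZF=0 PC=4
Step 5: PC=4 exec 'MUL D, 8'. After: A=-2 B=6 C=0 D=0 ZF=1 PC=5
Step 6: PC=5 exec 'HALT'. After: A=-2 B=6 C=0 D=0 ZF=1 PC=5 HALTED
Total instructions executed: 6

Answer: 6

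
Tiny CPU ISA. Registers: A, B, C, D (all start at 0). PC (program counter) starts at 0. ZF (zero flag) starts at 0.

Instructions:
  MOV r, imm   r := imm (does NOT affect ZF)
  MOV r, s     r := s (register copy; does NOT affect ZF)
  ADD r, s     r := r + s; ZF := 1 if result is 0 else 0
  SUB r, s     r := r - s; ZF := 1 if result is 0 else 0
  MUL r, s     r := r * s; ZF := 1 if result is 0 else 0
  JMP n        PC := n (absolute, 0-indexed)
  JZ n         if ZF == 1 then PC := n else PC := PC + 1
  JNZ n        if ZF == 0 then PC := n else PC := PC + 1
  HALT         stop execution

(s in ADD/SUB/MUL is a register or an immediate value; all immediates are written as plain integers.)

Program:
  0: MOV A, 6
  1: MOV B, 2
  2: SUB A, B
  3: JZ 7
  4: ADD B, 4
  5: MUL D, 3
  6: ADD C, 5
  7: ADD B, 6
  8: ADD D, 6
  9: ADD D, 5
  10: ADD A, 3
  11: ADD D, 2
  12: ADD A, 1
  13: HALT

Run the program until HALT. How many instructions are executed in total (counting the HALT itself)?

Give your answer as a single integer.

Step 1: PC=0 exec 'MOV A, 6'. After: A=6 B=0 C=0 D=0 ZF=0 PC=1
Step 2: PC=1 exec 'MOV B, 2'. After: A=6 B=2 C=0 D=0 ZF=0 PC=2
Step 3: PC=2 exec 'SUB A, B'. After: A=4 B=2 C=0 D=0 ZF=0 PC=3
Step 4: PC=3 exec 'JZ 7'. After: A=4 B=2 C=0 D=0 ZF=0 PC=4
Step 5: PC=4 exec 'ADD B, 4'. After: A=4 B=6 C=0 D=0 ZF=0 PC=5
Step 6: PC=5 exec 'MUL D, 3'. After: A=4 B=6 C=0 D=0 ZF=1 PC=6
Step 7: PC=6 exec 'ADD C, 5'. After: A=4 B=6 C=5 D=0 ZF=0 PC=7
Step 8: PC=7 exec 'ADD B, 6'. After: A=4 B=12 C=5 D=0 ZF=0 PC=8
Step 9: PC=8 exec 'ADD D, 6'. After: A=4 B=12 C=5 D=6 ZF=0 PC=9
Step 10: PC=9 exec 'ADD D, 5'. After: A=4 B=12 C=5 D=11 ZF=0 PC=10
Step 11: PC=10 exec 'ADD A, 3'. After: A=7 B=12 C=5 D=11 ZF=0 PC=11
Step 12: PC=11 exec 'ADD D, 2'. After: A=7 B=12 C=5 D=13 ZF=0 PC=12
Step 13: PC=12 exec 'ADD A, 1'. After: A=8 B=12 C=5 D=13 ZF=0 PC=13
Step 14: PC=13 exec 'HALT'. After: A=8 B=12 C=5 D=13 ZF=0 PC=13 HALTED
Total instructions executed: 14

Answer: 14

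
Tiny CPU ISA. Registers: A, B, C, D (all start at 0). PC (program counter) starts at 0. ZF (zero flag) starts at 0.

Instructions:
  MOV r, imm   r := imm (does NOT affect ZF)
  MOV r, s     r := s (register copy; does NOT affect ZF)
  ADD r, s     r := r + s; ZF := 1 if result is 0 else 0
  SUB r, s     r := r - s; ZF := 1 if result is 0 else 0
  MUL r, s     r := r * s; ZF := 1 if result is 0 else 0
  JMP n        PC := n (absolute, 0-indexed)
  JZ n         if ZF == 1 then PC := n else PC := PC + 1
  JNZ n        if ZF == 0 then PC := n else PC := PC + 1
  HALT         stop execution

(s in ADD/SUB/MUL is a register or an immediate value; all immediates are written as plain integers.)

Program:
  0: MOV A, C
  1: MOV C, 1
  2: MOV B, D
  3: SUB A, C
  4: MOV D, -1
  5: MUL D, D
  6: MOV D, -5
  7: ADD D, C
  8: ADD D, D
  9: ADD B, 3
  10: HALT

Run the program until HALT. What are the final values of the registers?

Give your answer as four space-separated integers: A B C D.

Answer: -1 3 1 -8

Derivation:
Step 1: PC=0 exec 'MOV A, C'. After: A=0 B=0 C=0 D=0 ZF=0 PC=1
Step 2: PC=1 exec 'MOV C, 1'. After: A=0 B=0 C=1 D=0 ZF=0 PC=2
Step 3: PC=2 exec 'MOV B, D'. After: A=0 B=0 C=1 D=0 ZF=0 PC=3
Step 4: PC=3 exec 'SUB A, C'. After: A=-1 B=0 C=1 D=0 ZF=0 PC=4
Step 5: PC=4 exec 'MOV D, -1'. After: A=-1 B=0 C=1 D=-1 ZF=0 PC=5
Step 6: PC=5 exec 'MUL D, D'. After: A=-1 B=0 C=1 D=1 ZF=0 PC=6
Step 7: PC=6 exec 'MOV D, -5'. After: A=-1 B=0 C=1 D=-5 ZF=0 PC=7
Step 8: PC=7 exec 'ADD D, C'. After: A=-1 B=0 C=1 D=-4 ZF=0 PC=8
Step 9: PC=8 exec 'ADD D, D'. After: A=-1 B=0 C=1 D=-8 ZF=0 PC=9
Step 10: PC=9 exec 'ADD B, 3'. After: A=-1 B=3 C=1 D=-8 ZF=0 PC=10
Step 11: PC=10 exec 'HALT'. After: A=-1 B=3 C=1 D=-8 ZF=0 PC=10 HALTED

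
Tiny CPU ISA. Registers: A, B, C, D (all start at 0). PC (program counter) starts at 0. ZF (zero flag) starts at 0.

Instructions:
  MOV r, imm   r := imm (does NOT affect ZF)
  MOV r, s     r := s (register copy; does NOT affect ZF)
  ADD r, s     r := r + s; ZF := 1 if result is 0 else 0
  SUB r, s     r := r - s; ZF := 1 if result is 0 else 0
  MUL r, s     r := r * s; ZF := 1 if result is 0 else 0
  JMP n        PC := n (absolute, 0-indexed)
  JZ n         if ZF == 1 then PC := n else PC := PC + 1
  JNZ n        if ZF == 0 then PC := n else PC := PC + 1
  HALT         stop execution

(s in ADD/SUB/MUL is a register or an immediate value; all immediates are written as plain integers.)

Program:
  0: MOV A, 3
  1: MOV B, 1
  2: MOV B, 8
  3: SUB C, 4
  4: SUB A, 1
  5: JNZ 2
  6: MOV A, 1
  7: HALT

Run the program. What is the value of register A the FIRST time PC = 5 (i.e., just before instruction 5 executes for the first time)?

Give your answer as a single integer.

Step 1: PC=0 exec 'MOV A, 3'. After: A=3 B=0 C=0 D=0 ZF=0 PC=1
Step 2: PC=1 exec 'MOV B, 1'. After: A=3 B=1 C=0 D=0 ZF=0 PC=2
Step 3: PC=2 exec 'MOV B, 8'. After: A=3 B=8 C=0 D=0 ZF=0 PC=3
Step 4: PC=3 exec 'SUB C, 4'. After: A=3 B=8 C=-4 D=0 ZF=0 PC=4
Step 5: PC=4 exec 'SUB A, 1'. After: A=2 B=8 C=-4 D=0 ZF=0 PC=5
First time PC=5: A=2

2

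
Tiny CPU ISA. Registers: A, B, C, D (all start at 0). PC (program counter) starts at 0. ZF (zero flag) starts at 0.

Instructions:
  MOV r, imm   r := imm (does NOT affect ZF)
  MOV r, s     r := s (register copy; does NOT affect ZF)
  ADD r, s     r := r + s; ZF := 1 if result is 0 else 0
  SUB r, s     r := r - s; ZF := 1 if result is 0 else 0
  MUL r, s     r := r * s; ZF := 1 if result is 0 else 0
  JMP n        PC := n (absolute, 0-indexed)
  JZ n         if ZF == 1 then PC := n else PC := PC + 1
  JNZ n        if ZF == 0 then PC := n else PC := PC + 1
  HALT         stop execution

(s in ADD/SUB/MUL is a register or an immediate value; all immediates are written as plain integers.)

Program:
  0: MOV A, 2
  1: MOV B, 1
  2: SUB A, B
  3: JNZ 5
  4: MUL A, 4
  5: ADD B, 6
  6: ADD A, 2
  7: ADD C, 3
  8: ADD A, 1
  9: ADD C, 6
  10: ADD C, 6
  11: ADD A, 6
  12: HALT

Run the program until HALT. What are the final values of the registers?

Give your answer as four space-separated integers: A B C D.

Answer: 10 7 15 0

Derivation:
Step 1: PC=0 exec 'MOV A, 2'. After: A=2 B=0 C=0 D=0 ZF=0 PC=1
Step 2: PC=1 exec 'MOV B, 1'. After: A=2 B=1 C=0 D=0 ZF=0 PC=2
Step 3: PC=2 exec 'SUB A, B'. After: A=1 B=1 C=0 D=0 ZF=0 PC=3
Step 4: PC=3 exec 'JNZ 5'. After: A=1 B=1 C=0 D=0 ZF=0 PC=5
Step 5: PC=5 exec 'ADD B, 6'. After: A=1 B=7 C=0 D=0 ZF=0 PC=6
Step 6: PC=6 exec 'ADD A, 2'. After: A=3 B=7 C=0 D=0 ZF=0 PC=7
Step 7: PC=7 exec 'ADD C, 3'. After: A=3 B=7 C=3 D=0 ZF=0 PC=8
Step 8: PC=8 exec 'ADD A, 1'. After: A=4 B=7 C=3 D=0 ZF=0 PC=9
Step 9: PC=9 exec 'ADD C, 6'. After: A=4 B=7 C=9 D=0 ZF=0 PC=10
Step 10: PC=10 exec 'ADD C, 6'. After: A=4 B=7 C=15 D=0 ZF=0 PC=11
Step 11: PC=11 exec 'ADD A, 6'. After: A=10 B=7 C=15 D=0 ZF=0 PC=12
Step 12: PC=12 exec 'HALT'. After: A=10 B=7 C=15 D=0 ZF=0 PC=12 HALTED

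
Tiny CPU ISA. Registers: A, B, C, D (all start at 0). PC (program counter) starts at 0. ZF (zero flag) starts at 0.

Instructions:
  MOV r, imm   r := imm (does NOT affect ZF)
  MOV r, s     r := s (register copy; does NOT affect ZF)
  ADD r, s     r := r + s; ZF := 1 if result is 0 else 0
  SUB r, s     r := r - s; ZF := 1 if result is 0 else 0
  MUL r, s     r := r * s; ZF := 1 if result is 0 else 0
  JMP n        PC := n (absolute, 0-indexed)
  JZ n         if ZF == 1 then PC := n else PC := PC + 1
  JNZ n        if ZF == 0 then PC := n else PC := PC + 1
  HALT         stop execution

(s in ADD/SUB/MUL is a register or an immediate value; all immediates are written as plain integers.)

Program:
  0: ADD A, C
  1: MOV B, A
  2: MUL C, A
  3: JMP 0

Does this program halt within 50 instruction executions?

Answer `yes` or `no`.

Step 1: PC=0 exec 'ADD A, C'. After: A=0 B=0 C=0 D=0 ZF=1 PC=1
Step 2: PC=1 exec 'MOV B, A'. After: A=0 B=0 C=0 D=0 ZF=1 PC=2
Step 3: PC=2 exec 'MUL C, A'. After: A=0 B=0 C=0 D=0 ZF=1 PC=3
Step 4: PC=3 exec 'JMP 0'. After: A=0 B=0 C=0 D=0 ZF=1 PC=0
Step 5: PC=0 exec 'ADD A, C'. After: A=0 B=0 C=0 D=0 ZF=1 PC=1
State after step 5 equals state after step 1: the program is in a cycle of length 4 and will never halt.

Answer: no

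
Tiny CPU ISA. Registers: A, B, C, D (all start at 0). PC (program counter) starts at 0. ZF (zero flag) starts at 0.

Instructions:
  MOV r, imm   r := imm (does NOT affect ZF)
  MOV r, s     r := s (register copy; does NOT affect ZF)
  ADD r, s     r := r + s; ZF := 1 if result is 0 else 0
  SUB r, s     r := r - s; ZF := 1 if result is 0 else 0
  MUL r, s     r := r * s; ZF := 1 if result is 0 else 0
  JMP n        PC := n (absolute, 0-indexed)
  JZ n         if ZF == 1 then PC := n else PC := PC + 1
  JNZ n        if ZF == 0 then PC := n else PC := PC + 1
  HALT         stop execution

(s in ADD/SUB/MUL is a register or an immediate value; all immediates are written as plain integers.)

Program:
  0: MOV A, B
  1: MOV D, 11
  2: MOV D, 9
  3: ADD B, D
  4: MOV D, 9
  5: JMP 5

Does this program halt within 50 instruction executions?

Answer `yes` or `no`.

Step 1: PC=0 exec 'MOV A, B'. After: A=0 B=0 C=0 D=0 ZF=0 PC=1
Step 2: PC=1 exec 'MOV D, 11'. After: A=0 B=0 C=0 D=11 ZF=0 PC=2
Step 3: PC=2 exec 'MOV D, 9'. After: A=0 B=0 C=0 D=9 ZF=0 PC=3
Step 4: PC=3 exec 'ADD B, D'. After: A=0 B=9 C=0 D=9 ZF=0 PC=4
Step 5: PC=4 exec 'MOV D, 9'. After: A=0 B=9 C=0 D=9 ZF=0 PC=5
Step 6: PC=5 exec 'JMP 5'. After: A=0 B=9 C=0 D=9 ZF=0 PC=5
State after step 6 equals state after step 5: the program is in a cycle of length 1 and will never halt.

Answer: no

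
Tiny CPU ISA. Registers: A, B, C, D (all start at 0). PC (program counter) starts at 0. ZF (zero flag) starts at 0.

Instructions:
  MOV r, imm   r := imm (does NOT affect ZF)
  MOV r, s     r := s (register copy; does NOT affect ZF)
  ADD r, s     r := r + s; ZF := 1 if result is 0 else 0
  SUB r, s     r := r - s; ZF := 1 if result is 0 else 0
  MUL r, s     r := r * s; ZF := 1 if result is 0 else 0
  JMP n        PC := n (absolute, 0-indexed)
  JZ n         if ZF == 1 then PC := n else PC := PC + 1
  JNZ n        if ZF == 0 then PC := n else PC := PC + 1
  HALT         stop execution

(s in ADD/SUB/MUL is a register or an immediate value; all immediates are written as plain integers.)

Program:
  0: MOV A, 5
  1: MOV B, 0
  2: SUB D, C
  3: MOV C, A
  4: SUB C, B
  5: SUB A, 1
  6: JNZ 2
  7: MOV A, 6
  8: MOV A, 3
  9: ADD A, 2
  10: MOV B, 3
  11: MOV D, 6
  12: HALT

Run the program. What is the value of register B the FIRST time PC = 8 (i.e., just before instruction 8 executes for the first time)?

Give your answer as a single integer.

Step 1: PC=0 exec 'MOV A, 5'. After: A=5 B=0 C=0 D=0 ZF=0 PC=1
Step 2: PC=1 exec 'MOV B, 0'. After: A=5 B=0 C=0 D=0 ZF=0 PC=2
Step 3: PC=2 exec 'SUB D, C'. After: A=5 B=0 C=0 D=0 ZF=1 PC=3
Step 4: PC=3 exec 'MOV C, A'. After: A=5 B=0 C=5 D=0 ZF=1 PC=4
Step 5: PC=4 exec 'SUB C, B'. After: A=5 B=0 C=5 D=0 ZF=0 PC=5
Step 6: PC=5 exec 'SUB A, 1'. After: A=4 B=0 C=5 D=0 ZF=0 PC=6
Step 7: PC=6 exec 'JNZ 2'. After: A=4 B=0 C=5 D=0 ZF=0 PC=2
Step 8: PC=2 exec 'SUB D, C'. After: A=4 B=0 C=5 D=-5 ZF=0 PC=3
Step 9: PC=3 exec 'MOV C, A'. After: A=4 B=0 C=4 D=-5 ZF=0 PC=4
Step 10: PC=4 exec 'SUB C, B'. After: A=4 B=0 C=4 D=-5 ZF=0 PC=5
Step 11: PC=5 exec 'SUB A, 1'. After: A=3 B=0 C=4 D=-5 ZF=0 PC=6
Step 12: PC=6 exec 'JNZ 2'. After: A=3 B=0 C=4 D=-5 ZF=0 PC=2
Step 13: PC=2 exec 'SUB D, C'. After: A=3 B=0 C=4 D=-9 ZF=0 PC=3
Step 14: PC=3 exec 'MOV C, A'. After: A=3 B=0 C=3 D=-9 ZF=0 PC=4
Step 15: PC=4 exec 'SUB C, B'. After: A=3 B=0 C=3 D=-9 ZF=0 PC=5
Step 16: PC=5 exec 'SUB A, 1'. After: A=2 B=0 C=3 D=-9 ZF=0 PC=6
Step 17: PC=6 exec 'JNZ 2'. After: A=2 B=0 C=3 D=-9 ZF=0 PC=2
Step 18: PC=2 exec 'SUB D, C'. After: A=2 B=0 C=3 D=-12 ZF=0 PC=3
Step 19: PC=3 exec 'MOV C, A'. After: A=2 B=0 C=2 D=-12 ZF=0 PC=4
Step 20: PC=4 exec 'SUB C, B'. After: A=2 B=0 C=2 D=-12 ZF=0 PC=5
Step 21: PC=5 exec 'SUB A, 1'. After: A=1 B=0 C=2 D=-12 ZF=0 PC=6
Step 22: PC=6 exec 'JNZ 2'. After: A=1 B=0 C=2 D=-12 ZF=0 PC=2
Step 23: PC=2 exec 'SUB D, C'. After: A=1 B=0 C=2 D=-14 ZF=0 PC=3
Step 24: PC=3 exec 'MOV C, A'. After: A=1 B=0 C=1 D=-14 ZF=0 PC=4
Step 25: PC=4 exec 'SUB C, B'. After: A=1 B=0 C=1 D=-14 ZF=0 PC=5
Step 26: PC=5 exec 'SUB A, 1'. After: A=0 B=0 C=1 D=-14 ZF=1 PC=6
Step 27: PC=6 exec 'JNZ 2'. After: A=0 B=0 C=1 D=-14 ZF=1 PC=7
Step 28: PC=7 exec 'MOV A, 6'. After: A=6 B=0 C=1 D=-14 ZF=1 PC=8
First time PC=8: B=0

0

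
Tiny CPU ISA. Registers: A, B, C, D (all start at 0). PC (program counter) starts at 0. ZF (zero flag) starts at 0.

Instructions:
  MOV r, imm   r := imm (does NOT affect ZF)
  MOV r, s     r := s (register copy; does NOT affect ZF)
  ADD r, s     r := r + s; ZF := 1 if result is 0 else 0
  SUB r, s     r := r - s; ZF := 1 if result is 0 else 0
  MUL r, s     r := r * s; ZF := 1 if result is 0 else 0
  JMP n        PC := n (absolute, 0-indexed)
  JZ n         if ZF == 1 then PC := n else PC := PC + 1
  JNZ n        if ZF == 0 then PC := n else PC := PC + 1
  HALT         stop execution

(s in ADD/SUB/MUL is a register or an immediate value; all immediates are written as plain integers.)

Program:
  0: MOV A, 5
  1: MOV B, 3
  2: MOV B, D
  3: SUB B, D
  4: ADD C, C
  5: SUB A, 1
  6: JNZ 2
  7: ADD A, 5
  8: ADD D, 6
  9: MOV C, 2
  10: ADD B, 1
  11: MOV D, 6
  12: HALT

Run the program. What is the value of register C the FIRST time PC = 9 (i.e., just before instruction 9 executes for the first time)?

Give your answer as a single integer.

Step 1: PC=0 exec 'MOV A, 5'. After: A=5 B=0 C=0 D=0 ZF=0 PC=1
Step 2: PC=1 exec 'MOV B, 3'. After: A=5 B=3 C=0 D=0 ZF=0 PC=2
Step 3: PC=2 exec 'MOV B, D'. After: A=5 B=0 C=0 D=0 ZF=0 PC=3
Step 4: PC=3 exec 'SUB B, D'. After: A=5 B=0 C=0 D=0 ZF=1 PC=4
Step 5: PC=4 exec 'ADD C, C'. After: A=5 B=0 C=0 D=0 ZF=1 PC=5
Step 6: PC=5 exec 'SUB A, 1'. After: A=4 B=0 C=0 D=0 ZF=0 PC=6
Step 7: PC=6 exec 'JNZ 2'. After: A=4 B=0 C=0 D=0 ZF=0 PC=2
Step 8: PC=2 exec 'MOV B, D'. After: A=4 B=0 C=0 D=0 ZF=0 PC=3
Step 9: PC=3 exec 'SUB B, D'. After: A=4 B=0 C=0 D=0 ZF=1 PC=4
Step 10: PC=4 exec 'ADD C, C'. After: A=4 B=0 C=0 D=0 ZF=1 PC=5
Step 11: PC=5 exec 'SUB A, 1'. After: A=3 B=0 C=0 D=0 ZF=0 PC=6
Step 12: PC=6 exec 'JNZ 2'. After: A=3 B=0 C=0 D=0 ZF=0 PC=2
Step 13: PC=2 exec 'MOV B, D'. After: A=3 B=0 C=0 D=0 ZF=0 PC=3
Step 14: PC=3 exec 'SUB B, D'. After: A=3 B=0 C=0 D=0 ZF=1 PC=4
Step 15: PC=4 exec 'ADD C, C'. After: A=3 B=0 C=0 D=0 ZF=1 PC=5
Step 16: PC=5 exec 'SUB A, 1'. After: A=2 B=0 C=0 D=0 ZF=0 PC=6
Step 17: PC=6 exec 'JNZ 2'. After: A=2 B=0 C=0 D=0 ZF=0 PC=2
Step 18: PC=2 exec 'MOV B, D'. After: A=2 B=0 C=0 D=0 ZF=0 PC=3
Step 19: PC=3 exec 'SUB B, D'. After: A=2 B=0 C=0 D=0 ZF=1 PC=4
Step 20: PC=4 exec 'ADD C, C'. After: A=2 B=0 C=0 D=0 ZF=1 PC=5
Step 21: PC=5 exec 'SUB A, 1'. After: A=1 B=0 C=0 D=0 ZF=0 PC=6
Step 22: PC=6 exec 'JNZ 2'. After: A=1 B=0 C=0 D=0 ZF=0 PC=2
Step 23: PC=2 exec 'MOV B, D'. After: A=1 B=0 C=0 D=0 ZF=0 PC=3
Step 24: PC=3 exec 'SUB B, D'. After: A=1 B=0 C=0 D=0 ZF=1 PC=4
Step 25: PC=4 exec 'ADD C, C'. After: A=1 B=0 C=0 D=0 ZF=1 PC=5
Step 26: PC=5 exec 'SUB A, 1'. After: A=0 B=0 C=0 D=0 ZF=1 PC=6
Step 27: PC=6 exec 'JNZ 2'. After: A=0 B=0 C=0 D=0 ZF=1 PC=7
Step 28: PC=7 exec 'ADD A, 5'. After: A=5 B=0 C=0 D=0 ZF=0 PC=8
Step 29: PC=8 exec 'ADD D, 6'. After: A=5 B=0 C=0 D=6 ZF=0 PC=9
First time PC=9: C=0

0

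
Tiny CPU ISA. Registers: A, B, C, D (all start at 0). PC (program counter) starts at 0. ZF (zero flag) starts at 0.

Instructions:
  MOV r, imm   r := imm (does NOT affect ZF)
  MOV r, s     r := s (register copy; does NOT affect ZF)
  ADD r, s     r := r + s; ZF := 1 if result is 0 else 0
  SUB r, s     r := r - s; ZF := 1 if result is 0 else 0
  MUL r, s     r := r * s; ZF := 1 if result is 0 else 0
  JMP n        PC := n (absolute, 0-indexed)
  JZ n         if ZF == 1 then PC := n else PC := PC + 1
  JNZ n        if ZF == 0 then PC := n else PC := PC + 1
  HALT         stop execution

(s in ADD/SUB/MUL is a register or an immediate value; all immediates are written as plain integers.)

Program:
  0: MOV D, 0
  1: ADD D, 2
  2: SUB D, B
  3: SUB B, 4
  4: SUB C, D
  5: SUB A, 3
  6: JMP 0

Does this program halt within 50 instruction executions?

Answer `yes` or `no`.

Step 1: PC=0 exec 'MOV D, 0'. After: A=0 B=0 C=0 D=0 ZF=0 PC=1
Step 2: PC=1 exec 'ADD D, 2'. After: A=0 B=0 C=0 D=2 ZF=0 PC=2
Step 3: PC=2 exec 'SUB D, B'. After: A=0 B=0 C=0 D=2 ZF=0 PC=3
Step 4: PC=3 exec 'SUB B, 4'. After: A=0 B=-4 C=0 D=2 ZF=0 PC=4
Step 5: PC=4 exec 'SUB C, D'. After: A=0 B=-4 C=-2 D=2 ZF=0 PC=5
Step 6: PC=5 exec 'SUB A, 3'. After: A=-3 B=-4 C=-2 D=2 ZF=0 PC=6
Step 7: PC=6 exec 'JMP 0'. After: A=-3 B=-4 C=-2 D=2 ZF=0 PC=0
Step 8: PC=0 exec 'MOV D, 0'. After: A=-3 B=-4 C=-2 D=0 ZF=0 PC=1
Step 9: PC=1 exec 'ADD D, 2'. After: A=-3 B=-4 C=-2 D=2 ZF=0 PC=2
Step 10: PC=2 exec 'SUB D, B'. After: A=-3 B=-4 C=-2 D=6 ZF=0 PC=3
Step 11: PC=3 exec 'SUB B, 4'. After: A=-3 B=-8 C=-2 D=6 ZF=0 PC=4
Step 12: PC=4 exec 'SUB C, D'. After: A=-3 B=-8 C=-8 D=6 ZF=0 PC=5
Step 13: PC=5 exec 'SUB A, 3'. After: A=-6 B=-8 C=-8 D=6 ZF=0 PC=6
Step 14: PC=6 exec 'JMP 0'. After: A=-6 B=-8 C=-8 D=6 ZF=0 PC=0
Step 15: PC=0 exec 'MOV D, 0'. After: A=-6 B=-8 C=-8 D=0 ZF=0 PC=1
After 50 steps: not halted. PC revisits the same instructions with no path to HALT; will never halt.

Answer: no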